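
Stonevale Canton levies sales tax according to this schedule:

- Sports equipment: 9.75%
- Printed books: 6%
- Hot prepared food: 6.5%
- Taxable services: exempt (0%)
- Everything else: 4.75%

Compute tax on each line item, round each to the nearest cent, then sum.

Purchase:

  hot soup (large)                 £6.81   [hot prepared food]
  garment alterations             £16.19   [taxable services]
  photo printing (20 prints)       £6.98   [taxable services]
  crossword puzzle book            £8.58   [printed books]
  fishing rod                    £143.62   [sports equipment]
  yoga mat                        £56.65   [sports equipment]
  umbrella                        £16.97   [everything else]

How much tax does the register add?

Hot soup (large) £6.81: hot prepared food → 6.5% → £0.44
Garment alterations £16.19: taxable services → 0% → £0.00
Photo printing (20 prints) £6.98: taxable services → 0% → £0.00
Crossword puzzle book £8.58: printed books → 6% → £0.51
Fishing rod £143.62: sports equipment → 9.75% → £14.00
Yoga mat £56.65: sports equipment → 9.75% → £5.52
Umbrella £16.97: everything else → 4.75% → £0.81
Total tax = £0.44 + £0.51 + £14.00 + £5.52 + £0.81 = £21.28

£21.28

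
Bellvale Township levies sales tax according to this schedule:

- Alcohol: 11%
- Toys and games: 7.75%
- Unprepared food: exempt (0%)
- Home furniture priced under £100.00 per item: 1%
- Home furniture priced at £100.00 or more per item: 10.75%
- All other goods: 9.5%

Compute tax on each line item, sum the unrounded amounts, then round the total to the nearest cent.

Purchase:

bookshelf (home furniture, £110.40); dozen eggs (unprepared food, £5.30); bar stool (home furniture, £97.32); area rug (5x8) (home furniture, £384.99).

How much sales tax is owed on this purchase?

Bookshelf £110.40: home furniture, £100.00 or more → 10.75% → £11.868
Dozen eggs £5.30: unprepared food → 0% → £0.00
Bar stool £97.32: home furniture, under £100.00 → 1% → £0.9732
Area rug (5x8) £384.99: home furniture, £100.00 or more → 10.75% → £41.386425
Unrounded tax sum = £54.227625 → £54.23

£54.23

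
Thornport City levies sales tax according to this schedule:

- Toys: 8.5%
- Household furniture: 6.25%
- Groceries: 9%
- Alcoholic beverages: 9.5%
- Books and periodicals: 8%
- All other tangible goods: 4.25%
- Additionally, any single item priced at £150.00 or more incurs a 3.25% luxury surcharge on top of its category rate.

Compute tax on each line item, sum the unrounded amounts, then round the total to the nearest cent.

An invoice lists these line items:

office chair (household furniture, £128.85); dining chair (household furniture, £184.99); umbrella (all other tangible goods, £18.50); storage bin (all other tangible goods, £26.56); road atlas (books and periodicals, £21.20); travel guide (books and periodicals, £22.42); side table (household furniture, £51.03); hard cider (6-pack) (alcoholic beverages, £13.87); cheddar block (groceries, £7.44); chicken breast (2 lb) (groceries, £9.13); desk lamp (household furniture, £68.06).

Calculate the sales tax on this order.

Office chair £128.85: household furniture → 6.25% → £8.053125
Dining chair £184.99: household furniture → 6.25% + 3.25% surcharge = 9.5% → £17.57405
Umbrella £18.50: all other tangible goods → 4.25% → £0.78625
Storage bin £26.56: all other tangible goods → 4.25% → £1.1288
Road atlas £21.20: books and periodicals → 8% → £1.696
Travel guide £22.42: books and periodicals → 8% → £1.7936
Side table £51.03: household furniture → 6.25% → £3.189375
Hard cider (6-pack) £13.87: alcoholic beverages → 9.5% → £1.31765
Cheddar block £7.44: groceries → 9% → £0.6696
Chicken breast (2 lb) £9.13: groceries → 9% → £0.8217
Desk lamp £68.06: household furniture → 6.25% → £4.25375
Unrounded tax sum = £41.2839 → £41.28

£41.28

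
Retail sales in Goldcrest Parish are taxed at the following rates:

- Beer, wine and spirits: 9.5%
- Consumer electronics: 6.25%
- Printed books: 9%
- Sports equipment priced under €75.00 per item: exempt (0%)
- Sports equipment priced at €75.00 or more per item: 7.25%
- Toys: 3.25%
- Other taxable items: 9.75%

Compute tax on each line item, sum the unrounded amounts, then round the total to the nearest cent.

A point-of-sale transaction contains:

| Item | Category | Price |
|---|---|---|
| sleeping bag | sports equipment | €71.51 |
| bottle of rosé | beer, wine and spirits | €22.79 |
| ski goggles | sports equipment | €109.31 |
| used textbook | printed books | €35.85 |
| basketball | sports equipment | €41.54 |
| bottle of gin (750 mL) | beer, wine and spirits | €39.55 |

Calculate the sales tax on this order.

€17.07

Sleeping bag €71.51: sports equipment, under €75.00 → 0% → €0.00
Bottle of rosé €22.79: beer, wine and spirits → 9.5% → €2.16505
Ski goggles €109.31: sports equipment, €75.00 or more → 7.25% → €7.924975
Used textbook €35.85: printed books → 9% → €3.2265
Basketball €41.54: sports equipment, under €75.00 → 0% → €0.00
Bottle of gin (750 mL) €39.55: beer, wine and spirits → 9.5% → €3.75725
Unrounded tax sum = €17.073775 → €17.07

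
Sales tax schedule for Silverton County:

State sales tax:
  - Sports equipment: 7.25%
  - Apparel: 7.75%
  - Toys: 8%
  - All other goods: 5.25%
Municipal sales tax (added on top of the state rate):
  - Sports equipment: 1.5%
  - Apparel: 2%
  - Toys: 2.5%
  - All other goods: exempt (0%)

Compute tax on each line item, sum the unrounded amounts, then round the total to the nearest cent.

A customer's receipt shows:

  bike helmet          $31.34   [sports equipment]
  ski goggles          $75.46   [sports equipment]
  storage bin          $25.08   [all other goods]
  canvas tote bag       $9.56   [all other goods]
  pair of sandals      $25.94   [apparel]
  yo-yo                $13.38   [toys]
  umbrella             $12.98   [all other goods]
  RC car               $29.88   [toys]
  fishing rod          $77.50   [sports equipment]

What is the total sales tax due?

Bike helmet $31.34: sports equipment → 7.25% + 1.5% municipal = 8.75% → $2.74225
Ski goggles $75.46: sports equipment → 7.25% + 1.5% municipal = 8.75% → $6.60275
Storage bin $25.08: all other goods → 5.25% + 0% municipal = 5.25% → $1.3167
Canvas tote bag $9.56: all other goods → 5.25% + 0% municipal = 5.25% → $0.5019
Pair of sandals $25.94: apparel → 7.75% + 2% municipal = 9.75% → $2.52915
Yo-yo $13.38: toys → 8% + 2.5% municipal = 10.5% → $1.4049
Umbrella $12.98: all other goods → 5.25% + 0% municipal = 5.25% → $0.68145
RC car $29.88: toys → 8% + 2.5% municipal = 10.5% → $3.1374
Fishing rod $77.50: sports equipment → 7.25% + 1.5% municipal = 8.75% → $6.78125
Unrounded tax sum = $25.69775 → $25.70

$25.70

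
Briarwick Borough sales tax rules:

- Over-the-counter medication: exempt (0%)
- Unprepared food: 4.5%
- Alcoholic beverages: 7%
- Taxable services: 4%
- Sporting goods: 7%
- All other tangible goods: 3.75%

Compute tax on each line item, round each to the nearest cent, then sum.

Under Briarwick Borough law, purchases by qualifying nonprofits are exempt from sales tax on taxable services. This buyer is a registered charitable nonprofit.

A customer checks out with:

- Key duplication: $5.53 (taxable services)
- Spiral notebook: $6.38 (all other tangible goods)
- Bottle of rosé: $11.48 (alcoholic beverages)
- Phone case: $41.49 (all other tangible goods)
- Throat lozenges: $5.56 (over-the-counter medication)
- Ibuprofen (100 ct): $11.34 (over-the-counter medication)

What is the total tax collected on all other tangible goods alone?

$1.80

Spiral notebook $6.38: all other tangible goods → 3.75% → $0.24
Phone case $41.49: all other tangible goods → 3.75% → $1.56
Tax on all other tangible goods = $0.24 + $1.56 = $1.80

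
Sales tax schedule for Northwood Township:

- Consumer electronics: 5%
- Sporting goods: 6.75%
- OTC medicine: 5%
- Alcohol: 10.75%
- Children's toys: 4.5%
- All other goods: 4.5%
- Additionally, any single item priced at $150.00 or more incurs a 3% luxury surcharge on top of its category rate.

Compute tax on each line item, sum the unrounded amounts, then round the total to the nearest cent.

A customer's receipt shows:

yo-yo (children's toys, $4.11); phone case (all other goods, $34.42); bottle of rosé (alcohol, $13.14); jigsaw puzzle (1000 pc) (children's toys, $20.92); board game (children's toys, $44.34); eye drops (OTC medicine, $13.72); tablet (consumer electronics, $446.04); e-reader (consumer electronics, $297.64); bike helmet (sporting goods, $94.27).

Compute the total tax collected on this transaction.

Yo-yo $4.11: children's toys → 4.5% → $0.18495
Phone case $34.42: all other goods → 4.5% → $1.5489
Bottle of rosé $13.14: alcohol → 10.75% → $1.41255
Jigsaw puzzle (1000 pc) $20.92: children's toys → 4.5% → $0.9414
Board game $44.34: children's toys → 4.5% → $1.9953
Eye drops $13.72: OTC medicine → 5% → $0.686
Tablet $446.04: consumer electronics → 5% + 3% surcharge = 8% → $35.6832
E-reader $297.64: consumer electronics → 5% + 3% surcharge = 8% → $23.8112
Bike helmet $94.27: sporting goods → 6.75% → $6.363225
Unrounded tax sum = $72.626725 → $72.63

$72.63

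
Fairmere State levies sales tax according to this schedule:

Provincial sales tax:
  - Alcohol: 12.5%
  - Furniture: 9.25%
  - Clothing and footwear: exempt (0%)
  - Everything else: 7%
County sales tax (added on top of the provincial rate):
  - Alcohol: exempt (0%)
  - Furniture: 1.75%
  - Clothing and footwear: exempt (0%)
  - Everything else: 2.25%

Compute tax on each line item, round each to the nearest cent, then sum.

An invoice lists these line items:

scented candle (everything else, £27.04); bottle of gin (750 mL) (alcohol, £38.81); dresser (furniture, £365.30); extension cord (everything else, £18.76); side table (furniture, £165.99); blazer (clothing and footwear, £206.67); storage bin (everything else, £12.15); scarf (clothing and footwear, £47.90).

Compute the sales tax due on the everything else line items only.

Scented candle £27.04: everything else → 7% + 2.25% county = 9.25% → £2.50
Extension cord £18.76: everything else → 7% + 2.25% county = 9.25% → £1.74
Storage bin £12.15: everything else → 7% + 2.25% county = 9.25% → £1.12
Tax on everything else = £2.50 + £1.74 + £1.12 = £5.36

£5.36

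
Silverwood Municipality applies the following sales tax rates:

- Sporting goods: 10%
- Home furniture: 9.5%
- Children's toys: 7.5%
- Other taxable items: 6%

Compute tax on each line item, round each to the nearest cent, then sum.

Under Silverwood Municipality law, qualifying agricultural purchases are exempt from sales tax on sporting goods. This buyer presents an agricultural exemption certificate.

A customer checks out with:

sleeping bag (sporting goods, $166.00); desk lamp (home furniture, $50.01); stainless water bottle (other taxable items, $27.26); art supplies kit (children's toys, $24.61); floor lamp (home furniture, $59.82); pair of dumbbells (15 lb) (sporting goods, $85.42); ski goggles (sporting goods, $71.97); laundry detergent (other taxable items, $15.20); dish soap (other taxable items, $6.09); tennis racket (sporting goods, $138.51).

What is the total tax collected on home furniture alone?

$10.43

Desk lamp $50.01: home furniture → 9.5% → $4.75
Floor lamp $59.82: home furniture → 9.5% → $5.68
Tax on home furniture = $4.75 + $5.68 = $10.43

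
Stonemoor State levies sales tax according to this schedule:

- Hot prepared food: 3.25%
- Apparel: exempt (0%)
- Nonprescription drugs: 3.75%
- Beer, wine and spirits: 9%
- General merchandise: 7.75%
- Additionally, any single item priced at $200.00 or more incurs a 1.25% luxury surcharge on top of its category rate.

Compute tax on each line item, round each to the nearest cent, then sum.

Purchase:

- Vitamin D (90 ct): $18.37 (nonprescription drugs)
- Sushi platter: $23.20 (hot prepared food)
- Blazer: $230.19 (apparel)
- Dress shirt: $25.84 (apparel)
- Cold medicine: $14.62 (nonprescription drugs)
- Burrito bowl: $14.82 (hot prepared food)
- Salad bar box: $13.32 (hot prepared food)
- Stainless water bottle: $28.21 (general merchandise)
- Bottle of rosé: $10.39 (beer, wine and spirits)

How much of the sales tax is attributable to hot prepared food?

Sushi platter $23.20: hot prepared food → 3.25% → $0.75
Burrito bowl $14.82: hot prepared food → 3.25% → $0.48
Salad bar box $13.32: hot prepared food → 3.25% → $0.43
Tax on hot prepared food = $0.75 + $0.48 + $0.43 = $1.66

$1.66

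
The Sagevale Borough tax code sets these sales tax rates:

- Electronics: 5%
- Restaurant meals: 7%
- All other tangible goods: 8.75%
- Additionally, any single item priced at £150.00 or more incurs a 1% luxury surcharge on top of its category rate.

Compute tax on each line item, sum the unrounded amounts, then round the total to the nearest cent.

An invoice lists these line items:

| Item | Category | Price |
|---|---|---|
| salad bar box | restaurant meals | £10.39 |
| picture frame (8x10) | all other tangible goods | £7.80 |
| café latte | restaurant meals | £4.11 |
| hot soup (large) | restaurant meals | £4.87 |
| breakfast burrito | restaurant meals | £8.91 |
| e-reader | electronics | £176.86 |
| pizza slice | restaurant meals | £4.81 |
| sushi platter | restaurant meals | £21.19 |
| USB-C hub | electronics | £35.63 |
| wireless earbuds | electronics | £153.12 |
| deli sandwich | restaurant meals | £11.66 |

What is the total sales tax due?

£26.88

Salad bar box £10.39: restaurant meals → 7% → £0.7273
Picture frame (8x10) £7.80: all other tangible goods → 8.75% → £0.6825
Café latte £4.11: restaurant meals → 7% → £0.2877
Hot soup (large) £4.87: restaurant meals → 7% → £0.3409
Breakfast burrito £8.91: restaurant meals → 7% → £0.6237
E-reader £176.86: electronics → 5% + 1% surcharge = 6% → £10.6116
Pizza slice £4.81: restaurant meals → 7% → £0.3367
Sushi platter £21.19: restaurant meals → 7% → £1.4833
USB-C hub £35.63: electronics → 5% → £1.7815
Wireless earbuds £153.12: electronics → 5% + 1% surcharge = 6% → £9.1872
Deli sandwich £11.66: restaurant meals → 7% → £0.8162
Unrounded tax sum = £26.8786 → £26.88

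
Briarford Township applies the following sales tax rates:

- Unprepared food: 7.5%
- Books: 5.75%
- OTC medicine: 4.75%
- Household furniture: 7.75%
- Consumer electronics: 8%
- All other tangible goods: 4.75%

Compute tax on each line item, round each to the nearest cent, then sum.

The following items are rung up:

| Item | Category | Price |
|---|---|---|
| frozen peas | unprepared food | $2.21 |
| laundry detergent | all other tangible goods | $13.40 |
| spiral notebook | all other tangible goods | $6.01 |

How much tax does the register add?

Frozen peas $2.21: unprepared food → 7.5% → $0.17
Laundry detergent $13.40: all other tangible goods → 4.75% → $0.64
Spiral notebook $6.01: all other tangible goods → 4.75% → $0.29
Total tax = $0.17 + $0.64 + $0.29 = $1.10

$1.10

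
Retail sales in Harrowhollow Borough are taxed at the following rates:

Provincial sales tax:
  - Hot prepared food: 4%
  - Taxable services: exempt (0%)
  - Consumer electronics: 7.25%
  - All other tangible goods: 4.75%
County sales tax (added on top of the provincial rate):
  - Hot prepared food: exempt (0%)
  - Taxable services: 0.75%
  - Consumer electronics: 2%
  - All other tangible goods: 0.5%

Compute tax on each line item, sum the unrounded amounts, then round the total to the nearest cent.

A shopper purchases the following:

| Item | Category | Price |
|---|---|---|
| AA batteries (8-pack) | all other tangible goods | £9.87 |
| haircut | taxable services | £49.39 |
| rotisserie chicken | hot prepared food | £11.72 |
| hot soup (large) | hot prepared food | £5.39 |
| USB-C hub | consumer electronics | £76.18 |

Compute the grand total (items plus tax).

AA batteries (8-pack) £9.87: all other tangible goods → 4.75% + 0.5% county = 5.25% → £0.518175
Haircut £49.39: taxable services → 0% + 0.75% county = 0.75% → £0.370425
Rotisserie chicken £11.72: hot prepared food → 4% + 0% county = 4% → £0.4688
Hot soup (large) £5.39: hot prepared food → 4% + 0% county = 4% → £0.2156
USB-C hub £76.18: consumer electronics → 7.25% + 2% county = 9.25% → £7.04665
Subtotal = £152.55; unrounded tax = £8.61965 → £8.62; total due = £161.17

£161.17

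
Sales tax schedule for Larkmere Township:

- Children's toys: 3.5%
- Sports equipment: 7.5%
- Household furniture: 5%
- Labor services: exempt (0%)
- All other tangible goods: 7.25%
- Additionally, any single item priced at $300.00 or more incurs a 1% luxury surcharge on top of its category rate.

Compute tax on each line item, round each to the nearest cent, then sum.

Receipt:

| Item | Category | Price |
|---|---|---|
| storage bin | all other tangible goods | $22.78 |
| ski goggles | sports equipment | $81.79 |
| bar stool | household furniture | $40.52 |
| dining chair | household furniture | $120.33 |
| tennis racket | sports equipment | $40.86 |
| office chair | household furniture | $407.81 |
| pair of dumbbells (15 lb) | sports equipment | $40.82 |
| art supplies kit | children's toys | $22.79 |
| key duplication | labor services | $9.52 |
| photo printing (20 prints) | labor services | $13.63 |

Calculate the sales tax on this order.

Storage bin $22.78: all other tangible goods → 7.25% → $1.65
Ski goggles $81.79: sports equipment → 7.5% → $6.13
Bar stool $40.52: household furniture → 5% → $2.03
Dining chair $120.33: household furniture → 5% → $6.02
Tennis racket $40.86: sports equipment → 7.5% → $3.06
Office chair $407.81: household furniture → 5% + 1% surcharge = 6% → $24.47
Pair of dumbbells (15 lb) $40.82: sports equipment → 7.5% → $3.06
Art supplies kit $22.79: children's toys → 3.5% → $0.80
Key duplication $9.52: labor services → 0% → $0.00
Photo printing (20 prints) $13.63: labor services → 0% → $0.00
Total tax = $1.65 + $6.13 + $2.03 + $6.02 + $3.06 + $24.47 + $3.06 + $0.80 = $47.22

$47.22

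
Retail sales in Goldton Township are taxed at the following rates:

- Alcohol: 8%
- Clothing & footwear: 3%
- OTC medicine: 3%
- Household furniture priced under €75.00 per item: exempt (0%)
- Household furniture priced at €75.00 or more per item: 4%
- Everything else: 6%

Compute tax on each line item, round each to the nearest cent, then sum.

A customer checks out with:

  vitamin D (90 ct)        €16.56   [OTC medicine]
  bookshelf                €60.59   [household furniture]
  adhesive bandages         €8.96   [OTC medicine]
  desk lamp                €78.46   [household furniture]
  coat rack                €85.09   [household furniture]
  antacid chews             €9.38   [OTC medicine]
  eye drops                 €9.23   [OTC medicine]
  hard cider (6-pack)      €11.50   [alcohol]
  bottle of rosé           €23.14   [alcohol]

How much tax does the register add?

Vitamin D (90 ct) €16.56: OTC medicine → 3% → €0.50
Bookshelf €60.59: household furniture, under €75.00 → 0% → €0.00
Adhesive bandages €8.96: OTC medicine → 3% → €0.27
Desk lamp €78.46: household furniture, €75.00 or more → 4% → €3.14
Coat rack €85.09: household furniture, €75.00 or more → 4% → €3.40
Antacid chews €9.38: OTC medicine → 3% → €0.28
Eye drops €9.23: OTC medicine → 3% → €0.28
Hard cider (6-pack) €11.50: alcohol → 8% → €0.92
Bottle of rosé €23.14: alcohol → 8% → €1.85
Total tax = €0.50 + €0.27 + €3.14 + €3.40 + €0.28 + €0.28 + €0.92 + €1.85 = €10.64

€10.64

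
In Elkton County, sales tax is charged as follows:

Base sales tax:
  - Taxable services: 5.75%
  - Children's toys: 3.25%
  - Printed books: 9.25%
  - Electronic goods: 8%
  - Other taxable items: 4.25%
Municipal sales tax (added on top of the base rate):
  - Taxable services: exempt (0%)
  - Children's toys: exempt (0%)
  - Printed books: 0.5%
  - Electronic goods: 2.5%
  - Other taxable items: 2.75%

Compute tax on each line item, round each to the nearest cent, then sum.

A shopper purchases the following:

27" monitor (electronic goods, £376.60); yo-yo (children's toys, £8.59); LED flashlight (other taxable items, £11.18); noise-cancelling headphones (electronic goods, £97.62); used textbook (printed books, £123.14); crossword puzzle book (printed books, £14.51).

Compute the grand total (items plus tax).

£695.91

27" monitor £376.60: electronic goods → 8% + 2.5% municipal = 10.5% → £39.54
Yo-yo £8.59: children's toys → 3.25% + 0% municipal = 3.25% → £0.28
LED flashlight £11.18: other taxable items → 4.25% + 2.75% municipal = 7% → £0.78
Noise-cancelling headphones £97.62: electronic goods → 8% + 2.5% municipal = 10.5% → £10.25
Used textbook £123.14: printed books → 9.25% + 0.5% municipal = 9.75% → £12.01
Crossword puzzle book £14.51: printed books → 9.25% + 0.5% municipal = 9.75% → £1.41
Subtotal = £631.64; tax = £64.27; total due = £695.91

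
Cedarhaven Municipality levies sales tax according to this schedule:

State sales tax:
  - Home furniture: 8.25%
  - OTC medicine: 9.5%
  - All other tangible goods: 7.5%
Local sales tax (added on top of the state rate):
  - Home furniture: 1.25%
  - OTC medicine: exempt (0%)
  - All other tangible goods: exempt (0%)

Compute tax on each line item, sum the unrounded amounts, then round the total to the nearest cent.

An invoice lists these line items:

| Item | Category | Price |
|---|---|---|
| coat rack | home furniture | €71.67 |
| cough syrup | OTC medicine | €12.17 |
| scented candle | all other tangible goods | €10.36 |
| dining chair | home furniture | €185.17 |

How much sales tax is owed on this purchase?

€26.33

Coat rack €71.67: home furniture → 8.25% + 1.25% local = 9.5% → €6.80865
Cough syrup €12.17: OTC medicine → 9.5% + 0% local = 9.5% → €1.15615
Scented candle €10.36: all other tangible goods → 7.5% + 0% local = 7.5% → €0.777
Dining chair €185.17: home furniture → 8.25% + 1.25% local = 9.5% → €17.59115
Unrounded tax sum = €26.33295 → €26.33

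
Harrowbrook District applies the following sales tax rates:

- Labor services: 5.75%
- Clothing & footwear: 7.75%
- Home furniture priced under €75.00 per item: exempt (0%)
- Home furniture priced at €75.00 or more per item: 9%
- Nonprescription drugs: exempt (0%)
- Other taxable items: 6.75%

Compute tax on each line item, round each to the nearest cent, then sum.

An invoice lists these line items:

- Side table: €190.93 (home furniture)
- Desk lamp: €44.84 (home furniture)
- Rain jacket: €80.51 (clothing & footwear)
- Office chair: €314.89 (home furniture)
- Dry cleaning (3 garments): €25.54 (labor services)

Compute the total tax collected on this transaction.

Side table €190.93: home furniture, €75.00 or more → 9% → €17.18
Desk lamp €44.84: home furniture, under €75.00 → 0% → €0.00
Rain jacket €80.51: clothing & footwear → 7.75% → €6.24
Office chair €314.89: home furniture, €75.00 or more → 9% → €28.34
Dry cleaning (3 garments) €25.54: labor services → 5.75% → €1.47
Total tax = €17.18 + €6.24 + €28.34 + €1.47 = €53.23

€53.23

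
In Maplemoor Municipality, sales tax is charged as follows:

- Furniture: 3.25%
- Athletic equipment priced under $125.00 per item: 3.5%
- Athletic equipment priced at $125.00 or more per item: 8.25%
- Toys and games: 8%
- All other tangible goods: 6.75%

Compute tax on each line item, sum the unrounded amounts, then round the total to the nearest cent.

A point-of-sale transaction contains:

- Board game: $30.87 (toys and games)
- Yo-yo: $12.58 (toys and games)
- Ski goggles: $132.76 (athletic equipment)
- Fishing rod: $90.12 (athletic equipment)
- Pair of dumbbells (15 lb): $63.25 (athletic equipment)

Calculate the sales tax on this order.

Board game $30.87: toys and games → 8% → $2.4696
Yo-yo $12.58: toys and games → 8% → $1.0064
Ski goggles $132.76: athletic equipment, $125.00 or more → 8.25% → $10.9527
Fishing rod $90.12: athletic equipment, under $125.00 → 3.5% → $3.1542
Pair of dumbbells (15 lb) $63.25: athletic equipment, under $125.00 → 3.5% → $2.21375
Unrounded tax sum = $19.79665 → $19.80

$19.80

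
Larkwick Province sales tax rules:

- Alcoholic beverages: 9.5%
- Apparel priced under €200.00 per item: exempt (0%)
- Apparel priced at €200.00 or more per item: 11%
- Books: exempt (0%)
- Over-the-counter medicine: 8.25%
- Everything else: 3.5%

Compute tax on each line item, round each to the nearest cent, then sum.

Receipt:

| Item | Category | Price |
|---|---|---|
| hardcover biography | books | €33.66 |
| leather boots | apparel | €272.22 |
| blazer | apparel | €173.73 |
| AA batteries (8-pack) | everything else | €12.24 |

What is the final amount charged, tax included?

Hardcover biography €33.66: books → 0% → €0.00
Leather boots €272.22: apparel, €200.00 or more → 11% → €29.94
Blazer €173.73: apparel, under €200.00 → 0% → €0.00
AA batteries (8-pack) €12.24: everything else → 3.5% → €0.43
Subtotal = €491.85; tax = €30.37; total due = €522.22

€522.22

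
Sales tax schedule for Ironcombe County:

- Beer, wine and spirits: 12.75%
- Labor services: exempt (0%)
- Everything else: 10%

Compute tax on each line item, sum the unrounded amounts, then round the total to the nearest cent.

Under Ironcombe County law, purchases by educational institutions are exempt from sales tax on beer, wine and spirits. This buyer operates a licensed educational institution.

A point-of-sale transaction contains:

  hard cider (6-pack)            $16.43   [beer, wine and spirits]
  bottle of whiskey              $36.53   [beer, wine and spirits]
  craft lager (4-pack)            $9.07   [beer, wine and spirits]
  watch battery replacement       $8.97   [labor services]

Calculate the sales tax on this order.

$0.00

Hard cider (6-pack) $16.43: beer, wine and spirits, buyer-exempt → 0% → $0.00
Bottle of whiskey $36.53: beer, wine and spirits, buyer-exempt → 0% → $0.00
Craft lager (4-pack) $9.07: beer, wine and spirits, buyer-exempt → 0% → $0.00
Watch battery replacement $8.97: labor services → 0% → $0.00
Unrounded tax sum = $0.00 → $0.00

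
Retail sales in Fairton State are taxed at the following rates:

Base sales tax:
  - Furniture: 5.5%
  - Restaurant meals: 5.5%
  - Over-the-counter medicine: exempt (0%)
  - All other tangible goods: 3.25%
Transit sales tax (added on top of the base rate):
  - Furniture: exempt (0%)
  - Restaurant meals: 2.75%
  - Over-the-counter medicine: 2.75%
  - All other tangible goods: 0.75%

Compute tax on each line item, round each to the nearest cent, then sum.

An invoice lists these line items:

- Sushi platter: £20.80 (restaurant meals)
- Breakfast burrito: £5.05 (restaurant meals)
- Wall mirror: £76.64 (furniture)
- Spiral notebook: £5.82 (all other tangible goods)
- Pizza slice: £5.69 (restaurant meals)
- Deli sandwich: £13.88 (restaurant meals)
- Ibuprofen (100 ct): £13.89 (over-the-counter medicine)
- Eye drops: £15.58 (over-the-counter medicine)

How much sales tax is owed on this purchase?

£9.02

Sushi platter £20.80: restaurant meals → 5.5% + 2.75% transit = 8.25% → £1.72
Breakfast burrito £5.05: restaurant meals → 5.5% + 2.75% transit = 8.25% → £0.42
Wall mirror £76.64: furniture → 5.5% + 0% transit = 5.5% → £4.22
Spiral notebook £5.82: all other tangible goods → 3.25% + 0.75% transit = 4% → £0.23
Pizza slice £5.69: restaurant meals → 5.5% + 2.75% transit = 8.25% → £0.47
Deli sandwich £13.88: restaurant meals → 5.5% + 2.75% transit = 8.25% → £1.15
Ibuprofen (100 ct) £13.89: over-the-counter medicine → 0% + 2.75% transit = 2.75% → £0.38
Eye drops £15.58: over-the-counter medicine → 0% + 2.75% transit = 2.75% → £0.43
Total tax = £1.72 + £0.42 + £4.22 + £0.23 + £0.47 + £1.15 + £0.38 + £0.43 = £9.02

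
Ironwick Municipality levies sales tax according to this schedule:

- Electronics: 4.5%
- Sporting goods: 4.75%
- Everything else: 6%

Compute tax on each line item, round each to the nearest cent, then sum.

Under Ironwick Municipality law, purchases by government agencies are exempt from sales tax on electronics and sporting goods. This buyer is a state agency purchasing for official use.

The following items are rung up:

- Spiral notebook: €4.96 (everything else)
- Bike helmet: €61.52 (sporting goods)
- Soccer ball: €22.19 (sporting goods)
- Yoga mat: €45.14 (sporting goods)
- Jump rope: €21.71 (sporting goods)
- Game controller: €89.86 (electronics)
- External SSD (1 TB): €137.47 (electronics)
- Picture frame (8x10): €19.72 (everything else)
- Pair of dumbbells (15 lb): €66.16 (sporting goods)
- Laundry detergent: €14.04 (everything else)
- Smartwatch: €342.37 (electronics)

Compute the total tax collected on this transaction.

Spiral notebook €4.96: everything else → 6% → €0.30
Bike helmet €61.52: sporting goods, buyer-exempt → 0% → €0.00
Soccer ball €22.19: sporting goods, buyer-exempt → 0% → €0.00
Yoga mat €45.14: sporting goods, buyer-exempt → 0% → €0.00
Jump rope €21.71: sporting goods, buyer-exempt → 0% → €0.00
Game controller €89.86: electronics, buyer-exempt → 0% → €0.00
External SSD (1 TB) €137.47: electronics, buyer-exempt → 0% → €0.00
Picture frame (8x10) €19.72: everything else → 6% → €1.18
Pair of dumbbells (15 lb) €66.16: sporting goods, buyer-exempt → 0% → €0.00
Laundry detergent €14.04: everything else → 6% → €0.84
Smartwatch €342.37: electronics, buyer-exempt → 0% → €0.00
Total tax = €0.30 + €1.18 + €0.84 = €2.32

€2.32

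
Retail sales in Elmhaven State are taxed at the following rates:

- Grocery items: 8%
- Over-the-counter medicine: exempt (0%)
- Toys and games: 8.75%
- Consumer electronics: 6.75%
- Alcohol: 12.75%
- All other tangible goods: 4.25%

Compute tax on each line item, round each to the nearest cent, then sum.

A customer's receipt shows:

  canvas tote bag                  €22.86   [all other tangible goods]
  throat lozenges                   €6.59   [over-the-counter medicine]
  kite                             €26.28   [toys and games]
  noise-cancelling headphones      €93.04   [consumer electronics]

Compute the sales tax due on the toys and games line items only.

€2.30

Kite €26.28: toys and games → 8.75% → €2.30
Tax on toys and games = €2.30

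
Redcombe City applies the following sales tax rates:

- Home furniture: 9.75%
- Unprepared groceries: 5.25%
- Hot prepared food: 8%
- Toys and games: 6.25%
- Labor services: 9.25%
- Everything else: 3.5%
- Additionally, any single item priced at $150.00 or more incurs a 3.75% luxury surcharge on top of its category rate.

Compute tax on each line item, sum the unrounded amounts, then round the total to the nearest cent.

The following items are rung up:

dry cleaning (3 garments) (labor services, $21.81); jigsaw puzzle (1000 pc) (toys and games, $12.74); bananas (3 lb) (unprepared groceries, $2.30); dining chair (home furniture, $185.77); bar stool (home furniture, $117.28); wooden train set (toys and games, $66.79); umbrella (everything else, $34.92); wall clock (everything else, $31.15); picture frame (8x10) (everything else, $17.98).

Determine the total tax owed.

Dry cleaning (3 garments) $21.81: labor services → 9.25% → $2.017425
Jigsaw puzzle (1000 pc) $12.74: toys and games → 6.25% → $0.79625
Bananas (3 lb) $2.30: unprepared groceries → 5.25% → $0.12075
Dining chair $185.77: home furniture → 9.75% + 3.75% surcharge = 13.5% → $25.07895
Bar stool $117.28: home furniture → 9.75% → $11.4348
Wooden train set $66.79: toys and games → 6.25% → $4.174375
Umbrella $34.92: everything else → 3.5% → $1.2222
Wall clock $31.15: everything else → 3.5% → $1.09025
Picture frame (8x10) $17.98: everything else → 3.5% → $0.6293
Unrounded tax sum = $46.5643 → $46.56

$46.56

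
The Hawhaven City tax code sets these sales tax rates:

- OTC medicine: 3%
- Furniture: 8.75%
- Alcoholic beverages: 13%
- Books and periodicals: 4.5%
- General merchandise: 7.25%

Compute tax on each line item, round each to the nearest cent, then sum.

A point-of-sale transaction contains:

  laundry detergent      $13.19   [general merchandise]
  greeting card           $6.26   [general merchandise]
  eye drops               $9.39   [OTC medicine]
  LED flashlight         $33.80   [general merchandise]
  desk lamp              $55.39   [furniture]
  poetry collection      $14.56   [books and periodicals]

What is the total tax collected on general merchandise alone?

$3.86

Laundry detergent $13.19: general merchandise → 7.25% → $0.96
Greeting card $6.26: general merchandise → 7.25% → $0.45
LED flashlight $33.80: general merchandise → 7.25% → $2.45
Tax on general merchandise = $0.96 + $0.45 + $2.45 = $3.86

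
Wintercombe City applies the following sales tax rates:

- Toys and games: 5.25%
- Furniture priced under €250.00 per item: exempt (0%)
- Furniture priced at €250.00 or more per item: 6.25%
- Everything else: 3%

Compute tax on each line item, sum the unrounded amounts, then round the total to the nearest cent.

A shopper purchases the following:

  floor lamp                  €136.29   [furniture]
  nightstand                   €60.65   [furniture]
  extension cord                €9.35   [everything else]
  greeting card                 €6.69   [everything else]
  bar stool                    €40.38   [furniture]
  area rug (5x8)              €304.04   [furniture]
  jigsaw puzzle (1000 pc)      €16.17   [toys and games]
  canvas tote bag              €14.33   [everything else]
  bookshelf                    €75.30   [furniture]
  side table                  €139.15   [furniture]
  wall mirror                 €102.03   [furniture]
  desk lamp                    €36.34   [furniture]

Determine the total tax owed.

Floor lamp €136.29: furniture, under €250.00 → 0% → €0.00
Nightstand €60.65: furniture, under €250.00 → 0% → €0.00
Extension cord €9.35: everything else → 3% → €0.2805
Greeting card €6.69: everything else → 3% → €0.2007
Bar stool €40.38: furniture, under €250.00 → 0% → €0.00
Area rug (5x8) €304.04: furniture, €250.00 or more → 6.25% → €19.0025
Jigsaw puzzle (1000 pc) €16.17: toys and games → 5.25% → €0.848925
Canvas tote bag €14.33: everything else → 3% → €0.4299
Bookshelf €75.30: furniture, under €250.00 → 0% → €0.00
Side table €139.15: furniture, under €250.00 → 0% → €0.00
Wall mirror €102.03: furniture, under €250.00 → 0% → €0.00
Desk lamp €36.34: furniture, under €250.00 → 0% → €0.00
Unrounded tax sum = €20.762525 → €20.76

€20.76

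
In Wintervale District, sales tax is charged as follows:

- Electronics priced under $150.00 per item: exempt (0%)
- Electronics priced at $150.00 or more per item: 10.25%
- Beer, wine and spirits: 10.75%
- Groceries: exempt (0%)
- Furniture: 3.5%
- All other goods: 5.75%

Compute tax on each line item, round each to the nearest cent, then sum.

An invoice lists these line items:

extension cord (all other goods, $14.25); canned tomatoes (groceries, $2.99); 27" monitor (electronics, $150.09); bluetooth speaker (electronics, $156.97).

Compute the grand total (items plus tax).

$356.59

Extension cord $14.25: all other goods → 5.75% → $0.82
Canned tomatoes $2.99: groceries → 0% → $0.00
27" monitor $150.09: electronics, $150.00 or more → 10.25% → $15.38
Bluetooth speaker $156.97: electronics, $150.00 or more → 10.25% → $16.09
Subtotal = $324.30; tax = $32.29; total due = $356.59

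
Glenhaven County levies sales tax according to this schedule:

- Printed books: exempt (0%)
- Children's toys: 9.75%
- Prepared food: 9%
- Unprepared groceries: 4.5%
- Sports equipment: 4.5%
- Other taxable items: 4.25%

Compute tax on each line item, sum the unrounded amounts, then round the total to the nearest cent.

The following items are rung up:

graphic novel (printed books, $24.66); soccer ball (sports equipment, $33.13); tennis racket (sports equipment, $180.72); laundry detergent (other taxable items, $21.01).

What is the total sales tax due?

$10.52

Graphic novel $24.66: printed books → 0% → $0.00
Soccer ball $33.13: sports equipment → 4.5% → $1.49085
Tennis racket $180.72: sports equipment → 4.5% → $8.1324
Laundry detergent $21.01: other taxable items → 4.25% → $0.892925
Unrounded tax sum = $10.516175 → $10.52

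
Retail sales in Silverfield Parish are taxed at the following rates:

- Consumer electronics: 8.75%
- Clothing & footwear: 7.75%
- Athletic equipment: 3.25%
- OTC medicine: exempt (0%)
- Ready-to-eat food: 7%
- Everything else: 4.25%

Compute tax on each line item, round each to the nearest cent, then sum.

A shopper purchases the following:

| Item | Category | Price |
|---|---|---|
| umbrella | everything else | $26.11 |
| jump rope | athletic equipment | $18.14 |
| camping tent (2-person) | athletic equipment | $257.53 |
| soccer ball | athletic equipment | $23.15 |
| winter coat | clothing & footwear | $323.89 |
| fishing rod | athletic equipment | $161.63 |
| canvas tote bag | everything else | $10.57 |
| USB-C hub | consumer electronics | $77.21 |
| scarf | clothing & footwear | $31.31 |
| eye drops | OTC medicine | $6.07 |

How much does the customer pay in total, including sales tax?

$986.42

Umbrella $26.11: everything else → 4.25% → $1.11
Jump rope $18.14: athletic equipment → 3.25% → $0.59
Camping tent (2-person) $257.53: athletic equipment → 3.25% → $8.37
Soccer ball $23.15: athletic equipment → 3.25% → $0.75
Winter coat $323.89: clothing & footwear → 7.75% → $25.10
Fishing rod $161.63: athletic equipment → 3.25% → $5.25
Canvas tote bag $10.57: everything else → 4.25% → $0.45
USB-C hub $77.21: consumer electronics → 8.75% → $6.76
Scarf $31.31: clothing & footwear → 7.75% → $2.43
Eye drops $6.07: OTC medicine → 0% → $0.00
Subtotal = $935.61; tax = $50.81; total due = $986.42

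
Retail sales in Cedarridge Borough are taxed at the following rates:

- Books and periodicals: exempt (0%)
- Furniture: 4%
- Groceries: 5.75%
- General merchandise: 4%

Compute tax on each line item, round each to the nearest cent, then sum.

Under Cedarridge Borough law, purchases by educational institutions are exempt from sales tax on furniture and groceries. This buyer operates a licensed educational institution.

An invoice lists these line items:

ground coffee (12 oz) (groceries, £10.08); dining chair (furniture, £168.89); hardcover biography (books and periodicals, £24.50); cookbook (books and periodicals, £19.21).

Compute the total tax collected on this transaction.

Ground coffee (12 oz) £10.08: groceries, buyer-exempt → 0% → £0.00
Dining chair £168.89: furniture, buyer-exempt → 0% → £0.00
Hardcover biography £24.50: books and periodicals → 0% → £0.00
Cookbook £19.21: books and periodicals → 0% → £0.00
Total tax = £0.00

£0.00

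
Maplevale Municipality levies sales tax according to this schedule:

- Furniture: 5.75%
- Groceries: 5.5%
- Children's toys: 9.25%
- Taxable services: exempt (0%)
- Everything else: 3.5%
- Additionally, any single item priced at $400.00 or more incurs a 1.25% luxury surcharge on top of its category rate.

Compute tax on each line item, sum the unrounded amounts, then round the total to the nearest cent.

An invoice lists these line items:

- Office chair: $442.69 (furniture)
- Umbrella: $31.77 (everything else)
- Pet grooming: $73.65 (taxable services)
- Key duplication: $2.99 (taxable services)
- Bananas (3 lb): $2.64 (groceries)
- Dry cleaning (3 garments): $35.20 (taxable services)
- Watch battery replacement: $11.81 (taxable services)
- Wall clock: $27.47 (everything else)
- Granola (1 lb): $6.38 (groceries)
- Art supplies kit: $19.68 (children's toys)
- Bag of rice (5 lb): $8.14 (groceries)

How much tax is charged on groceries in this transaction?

Bananas (3 lb) $2.64: groceries → 5.5% → $0.1452
Granola (1 lb) $6.38: groceries → 5.5% → $0.3509
Bag of rice (5 lb) $8.14: groceries → 5.5% → $0.4477
Tax on groceries: unrounded sum = $0.9438 → $0.94

$0.94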